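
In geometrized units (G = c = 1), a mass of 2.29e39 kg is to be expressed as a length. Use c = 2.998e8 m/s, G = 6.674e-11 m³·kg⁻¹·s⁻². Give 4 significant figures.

1.700e12 m

In G = c = 1 units mass has dimensions of length; the conversion factor is G/c².
2.29e39 kg × (G/c²) = 1.700e12 m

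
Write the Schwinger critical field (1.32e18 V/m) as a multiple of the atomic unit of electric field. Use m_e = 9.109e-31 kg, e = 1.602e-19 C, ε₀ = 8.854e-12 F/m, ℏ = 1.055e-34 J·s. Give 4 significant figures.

2.573e6

atomic unit of electric field: E_au = E_h/(e a₀) = m_e²e⁵/((4πε₀)³ℏ⁴) = 5.131e11 V/m.
1.32e18 / 5.131e11 = 2.573e6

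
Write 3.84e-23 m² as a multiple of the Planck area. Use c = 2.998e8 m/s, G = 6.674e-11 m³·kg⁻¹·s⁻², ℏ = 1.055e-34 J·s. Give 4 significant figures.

Planck area: A_P = ℏG/c³ = 2.613e-70 m².
3.84e-23 / 2.613e-70 = 1.470e47

1.470e47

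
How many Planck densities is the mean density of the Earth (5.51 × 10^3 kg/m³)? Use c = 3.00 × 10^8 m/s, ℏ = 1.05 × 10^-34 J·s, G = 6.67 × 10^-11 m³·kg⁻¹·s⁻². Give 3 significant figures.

1.06 × 10^-93

Planck density: ρ_P = c⁵/(ℏG²) = 5.20 × 10^96 kg/m³.
5.51 × 10^3 / 5.20 × 10^96 = 1.06 × 10^-93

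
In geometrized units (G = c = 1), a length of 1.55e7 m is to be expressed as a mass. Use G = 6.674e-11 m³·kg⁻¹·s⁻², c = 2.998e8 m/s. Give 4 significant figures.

2.087e34 kg

Length → mass via c²/G.
1.55e7 m × (c²/G) = 2.087e34 kg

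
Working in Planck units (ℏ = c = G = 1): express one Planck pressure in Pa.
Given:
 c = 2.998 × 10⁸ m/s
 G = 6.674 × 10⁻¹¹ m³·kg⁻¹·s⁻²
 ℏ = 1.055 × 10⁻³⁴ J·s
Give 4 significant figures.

4.632 × 10¹¹³ Pa

Dimensional analysis gives p_P = c⁷/(ℏG²).
  = 2.177 × 10⁵⁹ / 4.699 × 10⁻⁵⁵
  = 4.632 × 10¹¹³ Pa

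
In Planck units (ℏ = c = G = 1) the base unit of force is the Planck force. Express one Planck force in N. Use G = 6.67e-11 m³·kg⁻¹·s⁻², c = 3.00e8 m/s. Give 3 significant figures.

F_P = c⁴/G
  = 8.10e33 / 6.67e-11
  = 1.21e44 N

1.21e44 N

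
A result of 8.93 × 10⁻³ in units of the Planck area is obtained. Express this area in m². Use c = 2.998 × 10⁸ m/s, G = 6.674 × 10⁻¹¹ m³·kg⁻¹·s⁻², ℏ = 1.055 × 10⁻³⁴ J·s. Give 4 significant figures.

One Planck area: A_P = ℏG/c³ = 2.613 × 10⁻⁷⁰ m².
8.93 × 10⁻³ × 2.613 × 10⁻⁷⁰ m² = 2.333 × 10⁻⁷² m²

2.333 × 10⁻⁷² m²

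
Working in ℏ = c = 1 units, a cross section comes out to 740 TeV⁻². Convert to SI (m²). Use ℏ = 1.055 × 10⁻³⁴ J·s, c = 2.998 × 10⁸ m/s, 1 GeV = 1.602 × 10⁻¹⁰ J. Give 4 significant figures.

Area is [L]² = [E]⁻²·(ℏc)²; restore (ℏc)².
1 GeV⁻² → (ℏc)² × (1 GeV in J)⁻² = 3.898 × 10⁻³² m².
Convert the energy scale: 740 TeV⁻² = 7.40 × 10⁻⁴ GeV⁻².
Result: 7.40 × 10⁻⁴ × 3.898 × 10⁻³² = 2.885 × 10⁻³⁵ m².

2.885 × 10⁻³⁵ m²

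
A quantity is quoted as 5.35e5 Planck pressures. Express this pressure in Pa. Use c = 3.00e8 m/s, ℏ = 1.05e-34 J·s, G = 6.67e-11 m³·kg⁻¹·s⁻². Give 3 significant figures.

2.50e119 Pa

One Planck pressure: p_P = c⁷/(ℏG²) = 4.68e113 Pa.
5.35e5 × 4.68e113 Pa = 2.50e119 Pa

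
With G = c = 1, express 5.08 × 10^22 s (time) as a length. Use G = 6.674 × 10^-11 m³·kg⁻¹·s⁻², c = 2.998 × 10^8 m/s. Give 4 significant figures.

Time → length via c.
5.08 × 10^22 s × (c) = 1.523 × 10^31 m

1.523 × 10^31 m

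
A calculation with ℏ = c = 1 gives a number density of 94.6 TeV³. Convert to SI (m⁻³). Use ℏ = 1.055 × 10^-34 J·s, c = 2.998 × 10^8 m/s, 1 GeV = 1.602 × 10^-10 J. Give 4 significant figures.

1.229 × 10^58 m⁻³

Number density is [L]⁻³ = [E]³/(ℏc)³.
1 GeV³ → 1/(ℏc)³ × (1 GeV in J)³ = 1.299 × 10^47 m⁻³.
Convert the energy scale: 94.6 TeV³ = 9.46 × 10^10 GeV³.
Result: 9.46 × 10^10 × 1.299 × 10^47 = 1.229 × 10^58 m⁻³.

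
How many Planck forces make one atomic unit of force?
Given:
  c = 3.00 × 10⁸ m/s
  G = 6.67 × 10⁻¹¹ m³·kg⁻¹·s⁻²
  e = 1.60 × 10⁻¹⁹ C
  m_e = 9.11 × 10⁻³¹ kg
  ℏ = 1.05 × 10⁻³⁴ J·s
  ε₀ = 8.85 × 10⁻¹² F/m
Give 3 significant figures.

atomic unit of force: F_au = E_h/a₀ = m_e²e⁶/((4πε₀)³ℏ⁴) = 8.33 × 10⁻⁸ N
Planck force: F_P = c⁴/G = 1.21 × 10⁴⁴ N
ratio = 8.33 × 10⁻⁸ / 1.21 × 10⁴⁴ = 6.86 × 10⁻⁵²

6.86 × 10⁻⁵²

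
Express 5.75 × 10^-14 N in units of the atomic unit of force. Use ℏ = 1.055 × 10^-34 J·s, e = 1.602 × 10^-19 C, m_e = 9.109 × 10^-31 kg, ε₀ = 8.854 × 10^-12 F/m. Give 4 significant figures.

6.995 × 10^-7

atomic unit of force: F_au = E_h/a₀ = m_e²e⁶/((4πε₀)³ℏ⁴) = 8.220 × 10^-8 N.
5.75 × 10^-14 / 8.220 × 10^-8 = 6.995 × 10^-7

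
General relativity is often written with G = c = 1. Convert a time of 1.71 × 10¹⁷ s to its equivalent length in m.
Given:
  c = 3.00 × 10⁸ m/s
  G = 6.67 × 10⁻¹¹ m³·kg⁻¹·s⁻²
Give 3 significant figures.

Time → length via c.
1.71 × 10¹⁷ s × (c) = 5.13 × 10²⁵ m

5.13 × 10²⁵ m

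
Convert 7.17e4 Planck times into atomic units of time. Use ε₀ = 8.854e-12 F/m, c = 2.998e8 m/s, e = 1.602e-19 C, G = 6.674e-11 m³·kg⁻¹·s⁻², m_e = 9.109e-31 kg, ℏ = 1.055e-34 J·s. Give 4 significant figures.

Planck time: t_P = √(ℏG/c⁵) = 5.392e-44 s
atomic unit of time: τ_au = (4πε₀)²ℏ³/(m_e e⁴) = 2.423e-17 s
7.17e4 × 5.392e-44 / 2.423e-17 = 1.596e-22

1.596e-22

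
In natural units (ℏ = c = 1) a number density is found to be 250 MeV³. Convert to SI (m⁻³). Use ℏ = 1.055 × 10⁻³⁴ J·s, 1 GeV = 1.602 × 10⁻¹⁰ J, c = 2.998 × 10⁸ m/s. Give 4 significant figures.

Number density is [L]⁻³ = [E]³/(ℏc)³.
1 GeV³ → 1/(ℏc)³ × (1 GeV in J)³ = 1.299 × 10⁴⁷ m⁻³.
Convert the energy scale: 250 MeV³ = 2.50 × 10⁻⁷ GeV³.
Result: 2.50 × 10⁻⁷ × 1.299 × 10⁴⁷ = 3.248 × 10⁴⁰ m⁻³.

3.248 × 10⁴⁰ m⁻³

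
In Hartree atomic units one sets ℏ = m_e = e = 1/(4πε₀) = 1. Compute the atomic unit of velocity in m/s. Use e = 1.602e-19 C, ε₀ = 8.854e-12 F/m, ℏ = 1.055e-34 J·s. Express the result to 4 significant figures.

2.186e6 m/s

v_au = e²/(4πε₀ℏ)
  = 2.566e-38 / 1.174e-44
  = 2.186e6 m/s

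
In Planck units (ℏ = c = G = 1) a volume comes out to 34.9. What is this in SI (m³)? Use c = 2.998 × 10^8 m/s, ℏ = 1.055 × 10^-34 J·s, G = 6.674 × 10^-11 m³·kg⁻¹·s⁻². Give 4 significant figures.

One Planck volume: V_P = (ℏG/c³)^(3/2) = 4.224 × 10^-105 m³.
34.9 × 4.224 × 10^-105 m³ = 1.474 × 10^-103 m³

1.474 × 10^-103 m³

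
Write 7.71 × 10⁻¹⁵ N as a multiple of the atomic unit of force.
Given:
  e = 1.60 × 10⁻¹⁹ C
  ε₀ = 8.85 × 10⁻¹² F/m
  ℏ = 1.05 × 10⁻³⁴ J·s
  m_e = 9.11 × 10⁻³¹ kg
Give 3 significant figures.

9.26 × 10⁻⁸

atomic unit of force: F_au = E_h/a₀ = m_e²e⁶/((4πε₀)³ℏ⁴) = 8.33 × 10⁻⁸ N.
7.71 × 10⁻¹⁵ / 8.33 × 10⁻⁸ = 9.26 × 10⁻⁸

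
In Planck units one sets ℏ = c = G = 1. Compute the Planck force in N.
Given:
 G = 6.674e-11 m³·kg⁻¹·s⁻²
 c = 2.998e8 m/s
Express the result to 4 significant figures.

F_P = c⁴/G
  = 8.078e33 / 6.674e-11
  = 1.210e44 N

1.210e44 N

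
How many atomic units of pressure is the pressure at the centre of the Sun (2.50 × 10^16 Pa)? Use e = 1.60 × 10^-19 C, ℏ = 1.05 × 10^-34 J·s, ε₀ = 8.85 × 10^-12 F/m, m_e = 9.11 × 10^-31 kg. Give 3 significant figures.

830

atomic unit of pressure: P_au = E_h/a₀³ = m_e⁴e¹⁰/((4πε₀)⁵ℏ⁸) = 3.01 × 10^13 Pa.
2.50 × 10^16 / 3.01 × 10^13 = 830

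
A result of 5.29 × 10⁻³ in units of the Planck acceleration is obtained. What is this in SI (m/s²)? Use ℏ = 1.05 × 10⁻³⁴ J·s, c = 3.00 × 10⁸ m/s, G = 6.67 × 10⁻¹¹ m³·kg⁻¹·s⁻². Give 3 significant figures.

2.96 × 10⁴⁹ m/s²

One Planck acceleration: a_P = √(c⁷/(ℏG)) = 5.59 × 10⁵¹ m/s².
5.29 × 10⁻³ × 5.59 × 10⁵¹ m/s² = 2.96 × 10⁴⁹ m/s²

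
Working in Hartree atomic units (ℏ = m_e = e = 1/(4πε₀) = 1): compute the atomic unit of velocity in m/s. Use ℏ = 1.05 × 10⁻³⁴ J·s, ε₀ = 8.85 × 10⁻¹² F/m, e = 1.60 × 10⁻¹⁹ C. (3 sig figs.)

From ℏ = m_e = e = 1/(4πε₀) = 1 the velocity scale is v_au = e²/(4πε₀ℏ).
  = 2.56 × 10⁻³⁸ / 1.17 × 10⁻⁴⁴
  = 2.19 × 10⁶ m/s

2.19 × 10⁶ m/s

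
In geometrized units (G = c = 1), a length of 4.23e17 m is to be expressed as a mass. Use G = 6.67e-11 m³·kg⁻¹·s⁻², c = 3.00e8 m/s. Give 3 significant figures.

5.71e44 kg

Length → mass via c²/G.
4.23e17 m × (c²/G) = 5.71e44 kg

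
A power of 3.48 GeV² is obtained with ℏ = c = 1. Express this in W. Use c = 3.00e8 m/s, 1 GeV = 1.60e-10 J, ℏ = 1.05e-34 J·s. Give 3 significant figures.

8.48e14 W

Power is [E]/[T] = [E]²/ℏ.
1 GeV² → 1/ℏ × (1 GeV in J)² = 2.44e14 W.
Result: 3.48 × 2.44e14 = 8.48e14 W.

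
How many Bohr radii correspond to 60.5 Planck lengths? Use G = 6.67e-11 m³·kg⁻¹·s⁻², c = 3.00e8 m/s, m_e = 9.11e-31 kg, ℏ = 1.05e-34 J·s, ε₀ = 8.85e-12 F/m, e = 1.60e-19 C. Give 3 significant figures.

1.85e-23

Planck length: ℓ_P = √(ℏG/c³) = 1.61e-35 m
Bohr radius: a₀ = 4πε₀ℏ²/(m_e e²) = 5.26e-11 m
60.5 × 1.61e-35 / 5.26e-11 = 1.85e-23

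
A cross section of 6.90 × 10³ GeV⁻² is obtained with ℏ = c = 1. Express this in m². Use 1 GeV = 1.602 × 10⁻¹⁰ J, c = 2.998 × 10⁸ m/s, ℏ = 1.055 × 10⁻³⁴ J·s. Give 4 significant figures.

2.690 × 10⁻²⁸ m²

Area is [L]² = [E]⁻²·(ℏc)²; restore (ℏc)².
1 GeV⁻² → (ℏc)² × (1 GeV in J)⁻² = 3.898 × 10⁻³² m².
Result: 6.90 × 10³ × 3.898 × 10⁻³² = 2.690 × 10⁻²⁸ m².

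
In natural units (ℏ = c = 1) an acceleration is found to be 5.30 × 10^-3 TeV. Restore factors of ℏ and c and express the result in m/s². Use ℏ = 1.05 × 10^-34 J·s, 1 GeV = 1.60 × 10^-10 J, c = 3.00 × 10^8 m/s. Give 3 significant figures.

Acceleration is [L]/[T]² = c·[E]/ℏ.
1 GeV → c/ℏ × (1 GeV in J) = 4.57 × 10^32 m/s².
Convert the energy scale: 5.30 × 10^-3 TeV = 5.30 GeV.
Result: 5.30 × 4.57 × 10^32 = 2.42 × 10^33 m/s².

2.42 × 10^33 m/s²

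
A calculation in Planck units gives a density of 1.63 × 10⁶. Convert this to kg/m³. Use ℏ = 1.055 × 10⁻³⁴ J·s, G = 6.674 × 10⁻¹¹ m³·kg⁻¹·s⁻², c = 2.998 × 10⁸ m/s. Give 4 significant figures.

8.401 × 10¹⁰² kg/m³

One Planck density: ρ_P = c⁵/(ℏG²) = 5.154 × 10⁹⁶ kg/m³.
1.63 × 10⁶ × 5.154 × 10⁹⁶ kg/m³ = 8.401 × 10¹⁰² kg/m³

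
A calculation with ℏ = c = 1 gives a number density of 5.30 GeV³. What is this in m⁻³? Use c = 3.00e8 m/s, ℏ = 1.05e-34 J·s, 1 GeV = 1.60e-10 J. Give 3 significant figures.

Number density is [L]⁻³ = [E]³/(ℏc)³.
1 GeV³ → 1/(ℏc)³ × (1 GeV in J)³ = 1.31e47 m⁻³.
Result: 5.30 × 1.31e47 = 6.95e47 m⁻³.

6.95e47 m⁻³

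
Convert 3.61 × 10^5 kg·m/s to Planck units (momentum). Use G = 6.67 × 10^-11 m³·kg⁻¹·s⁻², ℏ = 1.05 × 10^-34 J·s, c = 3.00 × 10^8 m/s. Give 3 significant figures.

5.54 × 10^4

Planck momentum: p_P = √(ℏc³/G) = 6.52 kg·m/s.
3.61 × 10^5 / 6.52 = 5.54 × 10^4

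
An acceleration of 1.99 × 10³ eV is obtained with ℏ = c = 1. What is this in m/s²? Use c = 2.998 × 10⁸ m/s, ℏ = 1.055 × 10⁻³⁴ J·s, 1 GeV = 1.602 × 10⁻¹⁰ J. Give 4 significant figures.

Acceleration is [L]/[T]² = c·[E]/ℏ.
1 GeV → c/ℏ × (1 GeV in J) = 4.552 × 10³² m/s².
Convert the energy scale: 1.99 × 10³ eV = 1.99 × 10⁻⁶ GeV.
Result: 1.99 × 10⁻⁶ × 4.552 × 10³² = 9.059 × 10²⁶ m/s².

9.059 × 10²⁶ m/s²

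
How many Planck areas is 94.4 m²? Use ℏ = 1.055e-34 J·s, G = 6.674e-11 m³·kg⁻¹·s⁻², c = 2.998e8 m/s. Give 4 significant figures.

3.613e71

Planck area: A_P = ℏG/c³ = 2.613e-70 m².
94.4 / 2.613e-70 = 3.613e71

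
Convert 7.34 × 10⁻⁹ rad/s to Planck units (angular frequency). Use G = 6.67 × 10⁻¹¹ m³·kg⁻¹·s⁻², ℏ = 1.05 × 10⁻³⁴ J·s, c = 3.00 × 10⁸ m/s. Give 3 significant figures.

Planck angular frequency: ω_P = √(c⁵/(ℏG)) = 1.86 × 10⁴³ rad/s.
7.34 × 10⁻⁹ / 1.86 × 10⁴³ = 3.94 × 10⁻⁵²

3.94 × 10⁻⁵²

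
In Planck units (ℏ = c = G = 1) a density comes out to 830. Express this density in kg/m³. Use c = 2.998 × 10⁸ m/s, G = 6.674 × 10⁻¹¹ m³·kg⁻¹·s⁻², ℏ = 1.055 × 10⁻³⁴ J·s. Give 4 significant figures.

One Planck density: ρ_P = c⁵/(ℏG²) = 5.154 × 10⁹⁶ kg/m³.
830 × 5.154 × 10⁹⁶ kg/m³ = 4.278 × 10⁹⁹ kg/m³

4.278 × 10⁹⁹ kg/m³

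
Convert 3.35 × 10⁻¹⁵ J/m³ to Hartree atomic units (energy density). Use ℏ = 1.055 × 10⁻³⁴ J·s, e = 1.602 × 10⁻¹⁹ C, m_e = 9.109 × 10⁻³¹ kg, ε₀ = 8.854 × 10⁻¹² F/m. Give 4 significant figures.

1.144 × 10⁻²⁸

atomic unit of energy density: u_au = E_h/a₀³ = m_e⁴e¹⁰/((4πε₀)⁵ℏ⁸) = 2.929 × 10¹³ J/m³.
3.35 × 10⁻¹⁵ / 2.929 × 10¹³ = 1.144 × 10⁻²⁸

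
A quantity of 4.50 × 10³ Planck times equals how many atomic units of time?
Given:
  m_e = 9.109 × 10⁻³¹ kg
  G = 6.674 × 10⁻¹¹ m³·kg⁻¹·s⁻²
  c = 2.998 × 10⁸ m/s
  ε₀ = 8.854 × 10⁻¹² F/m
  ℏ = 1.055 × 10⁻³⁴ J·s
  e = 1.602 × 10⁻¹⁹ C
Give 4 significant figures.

1.001 × 10⁻²³

Planck time: t_P = √(ℏG/c⁵) = 5.392 × 10⁻⁴⁴ s
atomic unit of time: τ_au = (4πε₀)²ℏ³/(m_e e⁴) = 2.423 × 10⁻¹⁷ s
4.50 × 10³ × 5.392 × 10⁻⁴⁴ / 2.423 × 10⁻¹⁷ = 1.001 × 10⁻²³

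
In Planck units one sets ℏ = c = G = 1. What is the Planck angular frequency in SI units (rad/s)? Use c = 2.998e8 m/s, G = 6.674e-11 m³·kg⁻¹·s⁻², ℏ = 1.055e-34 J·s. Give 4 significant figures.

1.855e43 rad/s

ω_P = √(c⁵/(ℏG))
  = √(3.440e86)
  = 1.855e43 rad/s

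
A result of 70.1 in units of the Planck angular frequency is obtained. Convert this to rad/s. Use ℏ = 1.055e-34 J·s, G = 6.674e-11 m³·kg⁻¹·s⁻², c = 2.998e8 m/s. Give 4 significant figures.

1.300e45 rad/s

One Planck angular frequency: ω_P = √(c⁵/(ℏG)) = 1.855e43 rad/s.
70.1 × 1.855e43 rad/s = 1.300e45 rad/s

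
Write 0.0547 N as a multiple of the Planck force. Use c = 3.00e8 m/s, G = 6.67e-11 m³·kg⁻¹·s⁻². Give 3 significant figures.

4.50e-46

Planck force: F_P = c⁴/G = 1.21e44 N.
0.0547 / 1.21e44 = 4.50e-46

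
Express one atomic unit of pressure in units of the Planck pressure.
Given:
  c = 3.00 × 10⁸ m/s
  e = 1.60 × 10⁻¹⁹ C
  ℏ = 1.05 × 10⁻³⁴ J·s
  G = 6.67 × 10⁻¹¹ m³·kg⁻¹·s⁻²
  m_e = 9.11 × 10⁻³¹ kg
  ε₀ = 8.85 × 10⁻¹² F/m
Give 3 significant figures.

atomic unit of pressure: P_au = E_h/a₀³ = m_e⁴e¹⁰/((4πε₀)⁵ℏ⁸) = 3.01 × 10¹³ Pa
Planck pressure: p_P = c⁷/(ℏG²) = 4.68 × 10¹¹³ Pa
ratio = 3.01 × 10¹³ / 4.68 × 10¹¹³ = 6.44 × 10⁻¹⁰¹

6.44 × 10⁻¹⁰¹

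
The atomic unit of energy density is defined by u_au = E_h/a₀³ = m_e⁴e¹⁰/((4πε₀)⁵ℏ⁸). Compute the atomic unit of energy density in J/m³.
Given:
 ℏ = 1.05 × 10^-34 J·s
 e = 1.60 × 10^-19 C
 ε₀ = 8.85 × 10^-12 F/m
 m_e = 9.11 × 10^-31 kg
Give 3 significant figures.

u_au = E_h/a₀³ = m_e⁴e¹⁰/((4πε₀)⁵ℏ⁸)
E_h = 4.38 × 10^-18 J
a₀ = 5.26 × 10^-11 m
E_h/a₀³ = 3.01 × 10^13 J/m³

3.01 × 10^13 J/m³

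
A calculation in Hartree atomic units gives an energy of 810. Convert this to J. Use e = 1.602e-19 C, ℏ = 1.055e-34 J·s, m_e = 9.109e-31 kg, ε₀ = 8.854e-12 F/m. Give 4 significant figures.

3.527e-15 J

One hartree: E_h = m_e e⁴/(4πε₀ℏ)² = 4.354e-18 J.
810 × 4.354e-18 J = 3.527e-15 J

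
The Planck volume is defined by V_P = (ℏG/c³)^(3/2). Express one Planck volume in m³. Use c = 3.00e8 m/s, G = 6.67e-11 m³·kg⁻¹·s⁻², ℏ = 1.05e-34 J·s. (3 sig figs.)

4.18e-105 m³

V_P = (ℏG/c³)^(3/2)
  = √(1.75e-209)
  = 4.18e-105 m³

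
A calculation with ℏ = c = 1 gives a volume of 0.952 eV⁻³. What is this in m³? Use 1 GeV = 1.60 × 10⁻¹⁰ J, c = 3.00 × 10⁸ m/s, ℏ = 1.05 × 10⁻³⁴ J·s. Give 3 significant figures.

7.26 × 10⁻²¹ m³

Volume is [L]³ = [E]⁻³·(ℏc)³.
1 GeV⁻³ → (ℏc)³ × (1 GeV in J)⁻³ = 7.63 × 10⁻⁴⁸ m³.
Convert the energy scale: 0.952 eV⁻³ = 9.52 × 10²⁶ GeV⁻³.
Result: 9.52 × 10²⁶ × 7.63 × 10⁻⁴⁸ = 7.26 × 10⁻²¹ m³.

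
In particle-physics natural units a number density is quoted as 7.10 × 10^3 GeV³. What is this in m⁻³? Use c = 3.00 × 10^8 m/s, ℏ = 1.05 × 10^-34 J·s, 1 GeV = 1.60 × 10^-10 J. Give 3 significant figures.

Number density is [L]⁻³ = [E]³/(ℏc)³.
1 GeV³ → 1/(ℏc)³ × (1 GeV in J)³ = 1.31 × 10^47 m⁻³.
Result: 7.10 × 10^3 × 1.31 × 10^47 = 9.30 × 10^50 m⁻³.

9.30 × 10^50 m⁻³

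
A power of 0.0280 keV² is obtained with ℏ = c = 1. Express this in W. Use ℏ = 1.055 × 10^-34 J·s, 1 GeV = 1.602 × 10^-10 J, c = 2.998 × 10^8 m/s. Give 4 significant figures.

6.811 W

Power is [E]/[T] = [E]²/ℏ.
1 GeV² → 1/ℏ × (1 GeV in J)² = 2.433 × 10^14 W.
Convert the energy scale: 0.0280 keV² = 2.80 × 10^-14 GeV².
Result: 2.80 × 10^-14 × 2.433 × 10^14 = 6.811 W.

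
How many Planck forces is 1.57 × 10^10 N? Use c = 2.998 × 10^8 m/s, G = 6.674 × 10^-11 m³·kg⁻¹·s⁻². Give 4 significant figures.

Planck force: F_P = c⁴/G = 1.210 × 10^44 N.
1.57 × 10^10 / 1.210 × 10^44 = 1.297 × 10^-34

1.297 × 10^-34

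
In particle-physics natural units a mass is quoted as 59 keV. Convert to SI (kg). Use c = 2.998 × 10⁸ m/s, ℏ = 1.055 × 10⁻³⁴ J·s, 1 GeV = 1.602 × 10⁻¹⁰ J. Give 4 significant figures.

Mass is [E]/c²; divide by c².
1 GeV → 1/c² × (1 GeV in J) = 1.782 × 10⁻²⁷ kg.
Convert the energy scale: 59 keV = 5.90 × 10⁻⁵ GeV.
Result: 5.90 × 10⁻⁵ × 1.782 × 10⁻²⁷ = 1.052 × 10⁻³¹ kg.

1.052 × 10⁻³¹ kg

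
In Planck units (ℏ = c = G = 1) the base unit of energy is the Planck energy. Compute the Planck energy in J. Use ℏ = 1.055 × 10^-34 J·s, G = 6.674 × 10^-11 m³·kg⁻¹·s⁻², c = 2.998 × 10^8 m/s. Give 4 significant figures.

1.957 × 10^9 J

E_P = √(ℏc⁵/G)
  = √(3.828 × 10^18)
  = 1.957 × 10^9 J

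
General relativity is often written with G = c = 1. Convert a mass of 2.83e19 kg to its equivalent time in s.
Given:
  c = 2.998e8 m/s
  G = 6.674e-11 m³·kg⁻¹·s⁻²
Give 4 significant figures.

Mass → time via G/c³.
2.83e19 kg × (G/c³) = 7.009e-17 s

7.009e-17 s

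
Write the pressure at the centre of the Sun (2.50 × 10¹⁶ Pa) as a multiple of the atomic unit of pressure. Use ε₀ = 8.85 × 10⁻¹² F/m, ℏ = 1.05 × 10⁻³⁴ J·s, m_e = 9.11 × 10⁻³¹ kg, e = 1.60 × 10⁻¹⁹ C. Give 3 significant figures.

atomic unit of pressure: P_au = E_h/a₀³ = m_e⁴e¹⁰/((4πε₀)⁵ℏ⁸) = 3.01 × 10¹³ Pa.
2.50 × 10¹⁶ / 3.01 × 10¹³ = 830

830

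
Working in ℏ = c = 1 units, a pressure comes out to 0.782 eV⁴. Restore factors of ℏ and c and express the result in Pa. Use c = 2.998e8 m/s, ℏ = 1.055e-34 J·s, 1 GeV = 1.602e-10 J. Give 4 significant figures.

16.28 Pa

Pressure is [E]/[L]³ = [E]⁴/(ℏc)³.
1 GeV⁴ → 1/(ℏc)³ × (1 GeV in J)⁴ = 2.082e37 Pa.
Convert the energy scale: 0.782 eV⁴ = 7.82e-37 GeV⁴.
Result: 7.82e-37 × 2.082e37 = 16.28 Pa.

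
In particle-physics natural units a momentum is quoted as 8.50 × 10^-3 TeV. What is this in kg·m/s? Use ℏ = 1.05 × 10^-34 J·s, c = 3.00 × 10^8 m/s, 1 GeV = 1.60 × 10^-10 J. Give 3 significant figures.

Momentum is [E]/c; divide by c.
1 GeV → 1/c × (1 GeV in J) = 5.33 × 10^-19 kg·m/s.
Convert the energy scale: 8.50 × 10^-3 TeV = 8.50 GeV.
Result: 8.50 × 5.33 × 10^-19 = 4.53 × 10^-18 kg·m/s.

4.53 × 10^-18 kg·m/s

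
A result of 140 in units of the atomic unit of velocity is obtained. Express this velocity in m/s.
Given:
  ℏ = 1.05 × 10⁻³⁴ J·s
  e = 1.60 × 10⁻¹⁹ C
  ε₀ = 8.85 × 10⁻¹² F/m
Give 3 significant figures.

3.07 × 10⁸ m/s

One atomic unit of velocity: v_au = e²/(4πε₀ℏ) = 2.19 × 10⁶ m/s.
140 × 2.19 × 10⁶ m/s = 3.07 × 10⁸ m/s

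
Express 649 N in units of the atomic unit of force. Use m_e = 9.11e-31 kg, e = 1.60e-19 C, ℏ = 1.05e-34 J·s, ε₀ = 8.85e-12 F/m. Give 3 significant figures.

7.79e9

atomic unit of force: F_au = E_h/a₀ = m_e²e⁶/((4πε₀)³ℏ⁴) = 8.33e-8 N.
649 / 8.33e-8 = 7.79e9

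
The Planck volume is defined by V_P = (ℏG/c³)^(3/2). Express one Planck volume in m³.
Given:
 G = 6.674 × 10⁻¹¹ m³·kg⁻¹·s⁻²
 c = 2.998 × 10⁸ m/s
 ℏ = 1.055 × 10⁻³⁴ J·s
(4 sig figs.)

4.224 × 10⁻¹⁰⁵ m³

V_P = (ℏG/c³)^(3/2)
  = √(1.784 × 10⁻²⁰⁹)
  = 4.224 × 10⁻¹⁰⁵ m³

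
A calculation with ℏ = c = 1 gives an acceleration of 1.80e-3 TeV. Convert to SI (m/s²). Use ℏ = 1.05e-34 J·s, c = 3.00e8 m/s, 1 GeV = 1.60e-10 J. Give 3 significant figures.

8.23e32 m/s²

Acceleration is [L]/[T]² = c·[E]/ℏ.
1 GeV → c/ℏ × (1 GeV in J) = 4.57e32 m/s².
Convert the energy scale: 1.80e-3 TeV = 1.80 GeV.
Result: 1.80 × 4.57e32 = 8.23e32 m/s².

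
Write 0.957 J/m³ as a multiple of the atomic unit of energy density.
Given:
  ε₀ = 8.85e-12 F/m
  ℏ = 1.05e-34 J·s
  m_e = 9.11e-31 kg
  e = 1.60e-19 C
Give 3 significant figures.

atomic unit of energy density: u_au = E_h/a₀³ = m_e⁴e¹⁰/((4πε₀)⁵ℏ⁸) = 3.01e13 J/m³.
0.957 / 3.01e13 = 3.18e-14

3.18e-14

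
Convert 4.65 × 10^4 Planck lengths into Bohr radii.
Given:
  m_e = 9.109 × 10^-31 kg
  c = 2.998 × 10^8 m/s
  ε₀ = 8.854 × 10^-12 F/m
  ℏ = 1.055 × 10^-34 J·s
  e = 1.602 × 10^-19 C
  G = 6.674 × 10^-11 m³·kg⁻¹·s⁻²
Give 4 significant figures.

1.419 × 10^-20

Planck length: ℓ_P = √(ℏG/c³) = 1.616 × 10^-35 m
Bohr radius: a₀ = 4πε₀ℏ²/(m_e e²) = 5.297 × 10^-11 m
4.65 × 10^4 × 1.616 × 10^-35 / 5.297 × 10^-11 = 1.419 × 10^-20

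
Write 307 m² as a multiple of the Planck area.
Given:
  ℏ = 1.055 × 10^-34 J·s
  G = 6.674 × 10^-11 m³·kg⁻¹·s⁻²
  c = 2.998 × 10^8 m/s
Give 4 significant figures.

1.175 × 10^72

Planck area: A_P = ℏG/c³ = 2.613 × 10^-70 m².
307 / 2.613 × 10^-70 = 1.175 × 10^72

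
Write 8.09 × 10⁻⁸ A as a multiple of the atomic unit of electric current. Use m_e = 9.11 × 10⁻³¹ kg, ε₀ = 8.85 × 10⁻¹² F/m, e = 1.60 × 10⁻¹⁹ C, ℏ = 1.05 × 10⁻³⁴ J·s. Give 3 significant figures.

atomic unit of electric current: I_au = e E_h/ℏ = m_e e⁵/((4πε₀)²ℏ³) = 6.67 × 10⁻³ A.
8.09 × 10⁻⁸ / 6.67 × 10⁻³ = 1.21 × 10⁻⁵

1.21 × 10⁻⁵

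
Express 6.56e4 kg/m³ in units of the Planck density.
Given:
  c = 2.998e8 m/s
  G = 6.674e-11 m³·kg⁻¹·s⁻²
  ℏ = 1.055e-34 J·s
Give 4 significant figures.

Planck density: ρ_P = c⁵/(ℏG²) = 5.154e96 kg/m³.
6.56e4 / 5.154e96 = 1.273e-92

1.273e-92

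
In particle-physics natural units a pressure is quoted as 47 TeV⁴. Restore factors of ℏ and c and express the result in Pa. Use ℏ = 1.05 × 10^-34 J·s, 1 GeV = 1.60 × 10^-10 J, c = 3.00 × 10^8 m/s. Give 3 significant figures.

9.85 × 10^50 Pa

Pressure is [E]/[L]³ = [E]⁴/(ℏc)³.
1 GeV⁴ → 1/(ℏc)³ × (1 GeV in J)⁴ = 2.10 × 10^37 Pa.
Convert the energy scale: 47 TeV⁴ = 4.70 × 10^13 GeV⁴.
Result: 4.70 × 10^13 × 2.10 × 10^37 = 9.85 × 10^50 Pa.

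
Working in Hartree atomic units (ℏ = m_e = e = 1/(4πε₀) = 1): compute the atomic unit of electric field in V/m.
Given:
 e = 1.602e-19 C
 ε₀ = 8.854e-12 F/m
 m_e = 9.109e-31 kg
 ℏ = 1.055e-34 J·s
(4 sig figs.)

The unique combination of the constants set to 1 with dimensions of electric field is E_au = E_h/(e a₀) = m_e²e⁵/((4πε₀)³ℏ⁴).
E_h = 4.354e-18 J
a₀ = 5.297e-11 m
E_h/(e·a₀) = 5.131e11 V/m

5.131e11 V/m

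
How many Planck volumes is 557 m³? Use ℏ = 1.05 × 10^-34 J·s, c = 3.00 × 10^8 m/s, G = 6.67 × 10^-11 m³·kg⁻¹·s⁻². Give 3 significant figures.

1.33 × 10^107

Planck volume: V_P = (ℏG/c³)^(3/2) = 4.18 × 10^-105 m³.
557 / 4.18 × 10^-105 = 1.33 × 10^107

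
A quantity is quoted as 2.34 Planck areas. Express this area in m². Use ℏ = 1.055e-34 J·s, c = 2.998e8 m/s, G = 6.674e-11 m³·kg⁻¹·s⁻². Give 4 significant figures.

One Planck area: A_P = ℏG/c³ = 2.613e-70 m².
2.34 × 2.613e-70 m² = 6.114e-70 m²

6.114e-70 m²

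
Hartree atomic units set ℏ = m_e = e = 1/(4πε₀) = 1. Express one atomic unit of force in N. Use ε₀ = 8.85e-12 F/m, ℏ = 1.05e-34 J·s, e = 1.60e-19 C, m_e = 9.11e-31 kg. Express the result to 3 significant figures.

The unique combination of the constants set to 1 with dimensions of force is F_au = E_h/a₀ = m_e²e⁶/((4πε₀)³ℏ⁴).
E_h = 4.38e-18 J
a₀ = 5.26e-11 m
E_h/a₀ = 8.33e-8 N

8.33e-8 N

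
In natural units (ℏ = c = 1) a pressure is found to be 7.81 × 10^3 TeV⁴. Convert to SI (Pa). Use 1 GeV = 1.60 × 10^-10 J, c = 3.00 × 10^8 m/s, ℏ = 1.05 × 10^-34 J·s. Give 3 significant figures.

Pressure is [E]/[L]³ = [E]⁴/(ℏc)³.
1 GeV⁴ → 1/(ℏc)³ × (1 GeV in J)⁴ = 2.10 × 10^37 Pa.
Convert the energy scale: 7.81 × 10^3 TeV⁴ = 7.81 × 10^15 GeV⁴.
Result: 7.81 × 10^15 × 2.10 × 10^37 = 1.64 × 10^53 Pa.

1.64 × 10^53 Pa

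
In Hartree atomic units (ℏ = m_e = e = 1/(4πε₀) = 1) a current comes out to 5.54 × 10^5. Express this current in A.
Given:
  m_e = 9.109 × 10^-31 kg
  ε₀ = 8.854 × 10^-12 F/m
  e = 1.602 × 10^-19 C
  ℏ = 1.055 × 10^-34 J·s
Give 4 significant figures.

3.663 × 10^3 A

One atomic unit of electric current: I_au = e E_h/ℏ = m_e e⁵/((4πε₀)²ℏ³) = 6.612 × 10^-3 A.
5.54 × 10^5 × 6.612 × 10^-3 A = 3.663 × 10^3 A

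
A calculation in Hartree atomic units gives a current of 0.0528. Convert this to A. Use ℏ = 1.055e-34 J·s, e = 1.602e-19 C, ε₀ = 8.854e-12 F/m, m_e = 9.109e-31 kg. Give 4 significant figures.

One atomic unit of electric current: I_au = e E_h/ℏ = m_e e⁵/((4πε₀)²ℏ³) = 6.612e-3 A.
0.0528 × 6.612e-3 A = 3.491e-4 A

3.491e-4 A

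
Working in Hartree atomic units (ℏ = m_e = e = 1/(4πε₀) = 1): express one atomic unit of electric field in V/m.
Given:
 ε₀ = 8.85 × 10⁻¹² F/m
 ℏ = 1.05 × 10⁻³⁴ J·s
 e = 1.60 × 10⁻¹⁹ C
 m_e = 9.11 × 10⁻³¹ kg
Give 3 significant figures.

Dimensional analysis gives E_au = E_h/(e a₀) = m_e²e⁵/((4πε₀)³ℏ⁴).
E_h = 4.38 × 10⁻¹⁸ J
a₀ = 5.26 × 10⁻¹¹ m
E_h/(e·a₀) = 5.20 × 10¹¹ V/m

5.20 × 10¹¹ V/m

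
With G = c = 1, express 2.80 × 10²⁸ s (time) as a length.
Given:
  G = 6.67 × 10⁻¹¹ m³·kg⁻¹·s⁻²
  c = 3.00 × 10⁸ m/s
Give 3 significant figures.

Time → length via c.
2.80 × 10²⁸ s × (c) = 8.40 × 10³⁶ m

8.40 × 10³⁶ m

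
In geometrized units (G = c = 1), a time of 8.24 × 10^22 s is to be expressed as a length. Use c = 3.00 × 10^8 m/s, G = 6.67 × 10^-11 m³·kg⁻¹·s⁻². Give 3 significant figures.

2.47 × 10^31 m

Time → length via c.
8.24 × 10^22 s × (c) = 2.47 × 10^31 m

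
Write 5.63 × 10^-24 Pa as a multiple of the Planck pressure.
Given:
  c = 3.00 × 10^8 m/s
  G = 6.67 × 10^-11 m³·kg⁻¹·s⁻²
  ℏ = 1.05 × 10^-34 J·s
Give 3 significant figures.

Planck pressure: p_P = c⁷/(ℏG²) = 4.68 × 10^113 Pa.
5.63 × 10^-24 / 4.68 × 10^113 = 1.20 × 10^-137

1.20 × 10^-137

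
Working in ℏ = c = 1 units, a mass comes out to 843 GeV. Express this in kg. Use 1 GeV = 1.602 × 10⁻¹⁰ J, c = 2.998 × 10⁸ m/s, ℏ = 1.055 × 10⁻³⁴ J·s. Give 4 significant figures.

1.503 × 10⁻²⁴ kg

Mass is [E]/c²; divide by c².
1 GeV → 1/c² × (1 GeV in J) = 1.782 × 10⁻²⁷ kg.
Result: 843 × 1.782 × 10⁻²⁷ = 1.503 × 10⁻²⁴ kg.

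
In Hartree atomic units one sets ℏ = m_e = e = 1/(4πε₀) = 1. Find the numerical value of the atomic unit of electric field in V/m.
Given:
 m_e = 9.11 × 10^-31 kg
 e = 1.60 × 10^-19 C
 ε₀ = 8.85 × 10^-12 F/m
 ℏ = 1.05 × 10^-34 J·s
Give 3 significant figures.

5.20 × 10^11 V/m

E_au = E_h/(e a₀) = m_e²e⁵/((4πε₀)³ℏ⁴)
E_h = 4.38 × 10^-18 J
a₀ = 5.26 × 10^-11 m
E_h/(e·a₀) = 5.20 × 10^11 V/m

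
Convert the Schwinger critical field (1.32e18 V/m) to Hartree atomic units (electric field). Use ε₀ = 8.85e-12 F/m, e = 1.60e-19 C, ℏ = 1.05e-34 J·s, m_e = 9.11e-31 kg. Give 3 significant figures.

atomic unit of electric field: E_au = E_h/(e a₀) = m_e²e⁵/((4πε₀)³ℏ⁴) = 5.20e11 V/m.
1.32e18 / 5.20e11 = 2.54e6

2.54e6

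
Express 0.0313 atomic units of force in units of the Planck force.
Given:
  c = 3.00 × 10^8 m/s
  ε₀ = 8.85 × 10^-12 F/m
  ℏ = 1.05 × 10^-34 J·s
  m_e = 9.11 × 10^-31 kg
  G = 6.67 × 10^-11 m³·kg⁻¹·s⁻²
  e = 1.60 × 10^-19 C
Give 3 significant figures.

2.15 × 10^-53

atomic unit of force: F_au = E_h/a₀ = m_e²e⁶/((4πε₀)³ℏ⁴) = 8.33 × 10^-8 N
Planck force: F_P = c⁴/G = 1.21 × 10^44 N
0.0313 × 8.33 × 10^-8 / 1.21 × 10^44 = 2.15 × 10^-53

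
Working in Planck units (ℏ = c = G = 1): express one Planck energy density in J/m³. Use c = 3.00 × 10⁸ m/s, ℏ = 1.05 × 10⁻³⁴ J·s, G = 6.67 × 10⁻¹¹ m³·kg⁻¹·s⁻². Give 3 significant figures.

4.68 × 10¹¹³ J/m³

Dimensional analysis gives u_P = c⁷/(ℏG²).
  = 2.19 × 10⁵⁹ / 4.67 × 10⁻⁵⁵
  = 4.68 × 10¹¹³ J/m³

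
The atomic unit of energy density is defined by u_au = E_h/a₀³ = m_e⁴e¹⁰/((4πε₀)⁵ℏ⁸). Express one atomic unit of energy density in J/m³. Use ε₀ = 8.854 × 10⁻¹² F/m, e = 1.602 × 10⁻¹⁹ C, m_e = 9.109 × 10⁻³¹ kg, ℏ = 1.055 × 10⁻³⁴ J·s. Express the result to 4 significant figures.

u_au = E_h/a₀³ = m_e⁴e¹⁰/((4πε₀)⁵ℏ⁸)
E_h = 4.354 × 10⁻¹⁸ J
a₀ = 5.297 × 10⁻¹¹ m
E_h/a₀³ = 2.929 × 10¹³ J/m³

2.929 × 10¹³ J/m³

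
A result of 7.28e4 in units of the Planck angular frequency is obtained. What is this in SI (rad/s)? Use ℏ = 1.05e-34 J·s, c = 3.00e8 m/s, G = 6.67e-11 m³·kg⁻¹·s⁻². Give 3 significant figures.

1.36e48 rad/s

One Planck angular frequency: ω_P = √(c⁵/(ℏG)) = 1.86e43 rad/s.
7.28e4 × 1.86e43 rad/s = 1.36e48 rad/s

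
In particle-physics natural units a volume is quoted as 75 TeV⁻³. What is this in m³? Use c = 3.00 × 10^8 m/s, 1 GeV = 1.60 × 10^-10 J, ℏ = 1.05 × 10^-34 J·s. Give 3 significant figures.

5.72 × 10^-55 m³

Volume is [L]³ = [E]⁻³·(ℏc)³.
1 GeV⁻³ → (ℏc)³ × (1 GeV in J)⁻³ = 7.63 × 10^-48 m³.
Convert the energy scale: 75 TeV⁻³ = 7.50 × 10^-8 GeV⁻³.
Result: 7.50 × 10^-8 × 7.63 × 10^-48 = 5.72 × 10^-55 m³.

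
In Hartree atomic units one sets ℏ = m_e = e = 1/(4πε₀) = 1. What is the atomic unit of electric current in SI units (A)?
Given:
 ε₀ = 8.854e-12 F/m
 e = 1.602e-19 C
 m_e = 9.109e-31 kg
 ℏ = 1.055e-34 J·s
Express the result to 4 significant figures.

I_au = e E_h/ℏ = m_e e⁵/((4πε₀)²ℏ³)
E_h = 4.354e-18 J
e·E_h/ℏ = 6.612e-3 A

6.612e-3 A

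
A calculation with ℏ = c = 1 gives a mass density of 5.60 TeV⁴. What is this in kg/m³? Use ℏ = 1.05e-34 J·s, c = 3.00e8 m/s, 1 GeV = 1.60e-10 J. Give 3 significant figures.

Mass density is [E]/(c²[L]³) = [E]⁴/(ℏ³c⁵).
1 GeV⁴ → 1/(ℏ³c⁵) × (1 GeV in J)⁴ = 2.33e20 kg/m³.
Convert the energy scale: 5.60 TeV⁴ = 5.60e12 GeV⁴.
Result: 5.60e12 × 2.33e20 = 1.30e33 kg/m³.

1.30e33 kg/m³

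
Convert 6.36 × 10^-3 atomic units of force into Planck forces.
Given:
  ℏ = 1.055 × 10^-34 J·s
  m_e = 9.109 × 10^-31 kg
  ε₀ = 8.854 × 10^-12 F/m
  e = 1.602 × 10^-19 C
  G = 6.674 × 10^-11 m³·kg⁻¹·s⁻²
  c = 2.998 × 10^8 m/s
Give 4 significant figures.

4.319 × 10^-54

atomic unit of force: F_au = E_h/a₀ = m_e²e⁶/((4πε₀)³ℏ⁴) = 8.220 × 10^-8 N
Planck force: F_P = c⁴/G = 1.210 × 10^44 N
6.36 × 10^-3 × 8.220 × 10^-8 / 1.210 × 10^44 = 4.319 × 10^-54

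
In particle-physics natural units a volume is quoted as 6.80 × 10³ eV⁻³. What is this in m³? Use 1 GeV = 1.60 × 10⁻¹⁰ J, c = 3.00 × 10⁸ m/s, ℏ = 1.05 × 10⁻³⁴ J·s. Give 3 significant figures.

Volume is [L]³ = [E]⁻³·(ℏc)³.
1 GeV⁻³ → (ℏc)³ × (1 GeV in J)⁻³ = 7.63 × 10⁻⁴⁸ m³.
Convert the energy scale: 6.80 × 10³ eV⁻³ = 6.80 × 10³⁰ GeV⁻³.
Result: 6.80 × 10³⁰ × 7.63 × 10⁻⁴⁸ = 5.19 × 10⁻¹⁷ m³.

5.19 × 10⁻¹⁷ m³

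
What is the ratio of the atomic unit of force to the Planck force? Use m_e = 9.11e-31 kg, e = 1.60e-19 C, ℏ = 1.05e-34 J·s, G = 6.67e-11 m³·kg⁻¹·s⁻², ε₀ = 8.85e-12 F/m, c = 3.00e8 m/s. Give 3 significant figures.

atomic unit of force: F_au = E_h/a₀ = m_e²e⁶/((4πε₀)³ℏ⁴) = 8.33e-8 N
Planck force: F_P = c⁴/G = 1.21e44 N
ratio = 8.33e-8 / 1.21e44 = 6.86e-52

6.86e-52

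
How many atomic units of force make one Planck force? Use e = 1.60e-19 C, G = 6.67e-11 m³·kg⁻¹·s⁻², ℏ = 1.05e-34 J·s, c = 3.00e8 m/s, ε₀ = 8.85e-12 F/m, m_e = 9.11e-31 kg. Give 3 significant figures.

1.46e51

Planck force: F_P = c⁴/G = 1.21e44 N
atomic unit of force: F_au = E_h/a₀ = m_e²e⁶/((4πε₀)³ℏ⁴) = 8.33e-8 N
ratio = 1.21e44 / 8.33e-8 = 1.46e51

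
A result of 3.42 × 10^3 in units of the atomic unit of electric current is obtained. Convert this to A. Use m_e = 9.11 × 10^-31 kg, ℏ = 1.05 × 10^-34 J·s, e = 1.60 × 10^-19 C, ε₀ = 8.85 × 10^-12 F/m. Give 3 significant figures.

22.8 A

One atomic unit of electric current: I_au = e E_h/ℏ = m_e e⁵/((4πε₀)²ℏ³) = 6.67 × 10^-3 A.
3.42 × 10^3 × 6.67 × 10^-3 A = 22.8 A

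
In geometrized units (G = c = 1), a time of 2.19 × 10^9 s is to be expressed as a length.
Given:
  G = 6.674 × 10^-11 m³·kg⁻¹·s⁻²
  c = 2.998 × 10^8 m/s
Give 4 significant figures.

6.566 × 10^17 m

Time → length via c.
2.19 × 10^9 s × (c) = 6.566 × 10^17 m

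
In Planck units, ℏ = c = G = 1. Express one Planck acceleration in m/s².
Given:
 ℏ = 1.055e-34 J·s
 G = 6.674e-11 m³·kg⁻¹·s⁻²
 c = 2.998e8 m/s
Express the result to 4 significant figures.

5.560e51 m/s²

From ℏ = c = G = 1 the acceleration scale is a_P = √(c⁷/(ℏG)).
  = √(3.092e103)
  = 5.560e51 m/s²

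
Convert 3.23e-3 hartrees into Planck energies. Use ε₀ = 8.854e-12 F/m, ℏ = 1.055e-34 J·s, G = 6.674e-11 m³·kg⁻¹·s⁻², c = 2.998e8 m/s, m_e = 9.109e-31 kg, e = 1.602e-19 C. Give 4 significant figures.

hartree: E_h = m_e e⁴/(4πε₀ℏ)² = 4.354e-18 J
Planck energy: E_P = √(ℏc⁵/G) = 1.957e9 J
3.23e-3 × 4.354e-18 / 1.957e9 = 7.188e-30

7.188e-30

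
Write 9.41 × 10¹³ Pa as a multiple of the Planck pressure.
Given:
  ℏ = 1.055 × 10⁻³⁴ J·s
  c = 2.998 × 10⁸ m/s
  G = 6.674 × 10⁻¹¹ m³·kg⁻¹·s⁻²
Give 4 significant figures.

2.031 × 10⁻¹⁰⁰

Planck pressure: p_P = c⁷/(ℏG²) = 4.632 × 10¹¹³ Pa.
9.41 × 10¹³ / 4.632 × 10¹¹³ = 2.031 × 10⁻¹⁰⁰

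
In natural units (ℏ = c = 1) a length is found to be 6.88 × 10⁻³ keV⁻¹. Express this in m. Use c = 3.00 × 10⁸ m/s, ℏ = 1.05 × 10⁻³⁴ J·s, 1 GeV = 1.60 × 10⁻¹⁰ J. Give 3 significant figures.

A length is [E]⁻¹ in ℏ=c=1; restore one factor of ℏc.
1 GeV⁻¹ → ℏc × (1 GeV in J)⁻¹ = 1.97 × 10⁻¹⁶ m.
Convert the energy scale: 6.88 × 10⁻³ keV⁻¹ = 6.88 × 10³ GeV⁻¹.
Result: 6.88 × 10³ × 1.97 × 10⁻¹⁶ = 1.35 × 10⁻¹² m.

1.35 × 10⁻¹² m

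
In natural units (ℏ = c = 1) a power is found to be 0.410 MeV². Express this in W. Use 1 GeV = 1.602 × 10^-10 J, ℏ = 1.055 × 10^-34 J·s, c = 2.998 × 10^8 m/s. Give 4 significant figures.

9.974 × 10^7 W

Power is [E]/[T] = [E]²/ℏ.
1 GeV² → 1/ℏ × (1 GeV in J)² = 2.433 × 10^14 W.
Convert the energy scale: 0.410 MeV² = 4.10 × 10^-7 GeV².
Result: 4.10 × 10^-7 × 2.433 × 10^14 = 9.974 × 10^7 W.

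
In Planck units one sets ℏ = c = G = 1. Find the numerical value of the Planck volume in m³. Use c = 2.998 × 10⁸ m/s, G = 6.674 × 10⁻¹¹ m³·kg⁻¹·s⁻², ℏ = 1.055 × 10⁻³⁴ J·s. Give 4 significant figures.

4.224 × 10⁻¹⁰⁵ m³

V_P = (ℏG/c³)^(3/2)
  = √(1.784 × 10⁻²⁰⁹)
  = 4.224 × 10⁻¹⁰⁵ m³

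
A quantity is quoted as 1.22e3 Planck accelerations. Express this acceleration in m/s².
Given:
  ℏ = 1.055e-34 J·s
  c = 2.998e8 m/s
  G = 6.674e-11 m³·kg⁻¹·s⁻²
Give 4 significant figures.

One Planck acceleration: a_P = √(c⁷/(ℏG)) = 5.560e51 m/s².
1.22e3 × 5.560e51 m/s² = 6.783e54 m/s²

6.783e54 m/s²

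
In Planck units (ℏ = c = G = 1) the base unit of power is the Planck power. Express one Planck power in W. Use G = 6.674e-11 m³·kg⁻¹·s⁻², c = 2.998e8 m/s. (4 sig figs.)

3.629e52 W

P_P = c⁵/G
  = 2.422e42 / 6.674e-11
  = 3.629e52 W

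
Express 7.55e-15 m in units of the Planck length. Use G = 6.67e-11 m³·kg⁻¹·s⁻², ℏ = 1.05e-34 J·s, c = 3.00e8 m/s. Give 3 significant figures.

4.69e20

Planck length: ℓ_P = √(ℏG/c³) = 1.61e-35 m.
7.55e-15 / 1.61e-35 = 4.69e20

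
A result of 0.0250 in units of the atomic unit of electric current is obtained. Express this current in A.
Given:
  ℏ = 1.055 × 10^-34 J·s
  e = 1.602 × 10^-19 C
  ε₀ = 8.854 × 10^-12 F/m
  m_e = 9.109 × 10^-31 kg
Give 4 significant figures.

1.653 × 10^-4 A

One atomic unit of electric current: I_au = e E_h/ℏ = m_e e⁵/((4πε₀)²ℏ³) = 6.612 × 10^-3 A.
0.0250 × 6.612 × 10^-3 A = 1.653 × 10^-4 A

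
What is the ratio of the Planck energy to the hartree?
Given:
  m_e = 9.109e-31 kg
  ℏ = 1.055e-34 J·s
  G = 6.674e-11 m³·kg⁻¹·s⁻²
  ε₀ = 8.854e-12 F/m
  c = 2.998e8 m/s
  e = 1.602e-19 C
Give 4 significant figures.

Planck energy: E_P = √(ℏc⁵/G) = 1.957e9 J
hartree: E_h = m_e e⁴/(4πε₀ℏ)² = 4.354e-18 J
ratio = 1.957e9 / 4.354e-18 = 4.494e26

4.494e26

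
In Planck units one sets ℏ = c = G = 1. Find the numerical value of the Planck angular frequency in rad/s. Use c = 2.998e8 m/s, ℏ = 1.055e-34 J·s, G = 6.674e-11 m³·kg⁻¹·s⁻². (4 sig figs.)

1.855e43 rad/s

ω_P = √(c⁵/(ℏG))
  = √(3.440e86)
  = 1.855e43 rad/s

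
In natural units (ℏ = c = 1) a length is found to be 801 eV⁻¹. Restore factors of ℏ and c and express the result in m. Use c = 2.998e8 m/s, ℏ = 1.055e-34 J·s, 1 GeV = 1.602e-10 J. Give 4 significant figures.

A length is [E]⁻¹ in ℏ=c=1; restore one factor of ℏc.
1 GeV⁻¹ → ℏc × (1 GeV in J)⁻¹ = 1.974e-16 m.
Convert the energy scale: 801 eV⁻¹ = 8.01e11 GeV⁻¹.
Result: 8.01e11 × 1.974e-16 = 1.581e-4 m.

1.581e-4 m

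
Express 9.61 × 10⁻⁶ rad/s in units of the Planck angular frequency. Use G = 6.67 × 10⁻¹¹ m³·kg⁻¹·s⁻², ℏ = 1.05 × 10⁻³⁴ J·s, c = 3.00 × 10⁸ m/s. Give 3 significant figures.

Planck angular frequency: ω_P = √(c⁵/(ℏG)) = 1.86 × 10⁴³ rad/s.
9.61 × 10⁻⁶ / 1.86 × 10⁴³ = 5.16 × 10⁻⁴⁹

5.16 × 10⁻⁴⁹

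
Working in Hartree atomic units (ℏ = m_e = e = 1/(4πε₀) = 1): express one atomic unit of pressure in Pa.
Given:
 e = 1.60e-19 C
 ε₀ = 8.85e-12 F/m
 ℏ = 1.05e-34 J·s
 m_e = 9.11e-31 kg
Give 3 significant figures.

From ℏ = m_e = e = 1/(4πε₀) = 1 the pressure scale is P_au = E_h/a₀³ = m_e⁴e¹⁰/((4πε₀)⁵ℏ⁸).
E_h = 4.38e-18 J
a₀ = 5.26e-11 m
E_h/a₀³ = 3.01e13 Pa

3.01e13 Pa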